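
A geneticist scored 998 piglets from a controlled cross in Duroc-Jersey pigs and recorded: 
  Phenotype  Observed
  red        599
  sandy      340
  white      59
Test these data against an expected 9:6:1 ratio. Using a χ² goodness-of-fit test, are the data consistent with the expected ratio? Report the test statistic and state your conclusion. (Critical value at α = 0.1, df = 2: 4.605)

Under the 9:6:1 hypothesis (Σ ratio = 16, N = 998):
  red: 998 × 9/16 = 561.375
  sandy: 998 × 6/16 = 374.25
  white: 998 × 1/16 = 62.375
χ² = Σ (O − E)² / E
  red: (599 − 561.375)² / 561.375 = 2.5217
  sandy: (340 − 374.25)² / 374.25 = 3.1344
  white: (59 − 62.375)² / 62.375 = 0.1826
χ² = 2.5217 + 3.1344 + 0.1826 = 5.8387 ≈ 5.839
Degrees of freedom = 3 − 1 = 2; critical value at α = 0.1 is 4.605.
Since 5.839 > 4.605, we reject the null hypothesis — the data do not fit the 9:6:1 ratio.

5.839; not consistent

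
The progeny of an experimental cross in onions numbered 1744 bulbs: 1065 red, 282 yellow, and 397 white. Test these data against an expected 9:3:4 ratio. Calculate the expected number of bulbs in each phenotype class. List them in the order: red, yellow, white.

981, 327, 436

Under the 9:3:4 hypothesis (Σ ratio = 16, N = 1744):
  red: 1744 × 9/16 = 981
  yellow: 1744 × 3/16 = 327
  white: 1744 × 4/16 = 436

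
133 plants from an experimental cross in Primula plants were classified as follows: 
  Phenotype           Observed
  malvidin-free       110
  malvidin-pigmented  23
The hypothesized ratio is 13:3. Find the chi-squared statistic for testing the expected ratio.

0.185

Under the 13:3 hypothesis (Σ ratio = 16, N = 133):
  malvidin-free: 133 × 13/16 = 108.0625
  malvidin-pigmented: 133 × 3/16 = 24.9375
χ² = Σ (O − E)² / E
  malvidin-free: (110 − 108.0625)² / 108.0625 = 0.0347
  malvidin-pigmented: (23 − 24.9375)² / 24.9375 = 0.1505
χ² = 0.0347 + 0.1505 = 0.1852 ≈ 0.185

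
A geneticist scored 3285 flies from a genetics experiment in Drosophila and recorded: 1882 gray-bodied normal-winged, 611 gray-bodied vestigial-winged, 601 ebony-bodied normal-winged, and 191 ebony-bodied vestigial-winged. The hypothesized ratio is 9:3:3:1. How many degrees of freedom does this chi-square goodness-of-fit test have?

3

A goodness-of-fit test with 4 phenotype classes has df = 4 − 1 = 3.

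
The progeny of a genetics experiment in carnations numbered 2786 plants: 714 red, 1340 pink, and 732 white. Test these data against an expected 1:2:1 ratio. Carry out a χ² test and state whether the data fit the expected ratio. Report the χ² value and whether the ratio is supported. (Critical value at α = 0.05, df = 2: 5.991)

4.266; consistent

Expected counts for N = 2786 under a 1:2:1 ratio (total parts = 4):
  red: 2786 × 1/4 = 696.5
  pink: 2786 × 2/4 = 1393
  white: 2786 × 1/4 = 696.5
χ² = Σ (O − E)² / E
  red: (714 − 696.5)² / 696.5 = 0.4397
  pink: (1340 − 1393)² / 1393 = 2.0165
  white: (732 − 696.5)² / 696.5 = 1.8094
χ² = 0.4397 + 2.0165 + 1.8094 = 4.2656 ≈ 4.266
Degrees of freedom = 3 − 1 = 2; critical value at α = 0.05 is 5.991.
Since 4.266 < 5.991, we fail to reject the null hypothesis — the data are consistent with the 1:2:1 ratio.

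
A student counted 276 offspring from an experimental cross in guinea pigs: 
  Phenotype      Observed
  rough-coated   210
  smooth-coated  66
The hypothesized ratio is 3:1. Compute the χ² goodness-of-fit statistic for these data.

The 3:1 ratio has 4 parts, so with N = 276 the expected counts are:
  rough-coated: 276 × 3/4 = 207
  smooth-coated: 276 × 1/4 = 69
χ² = Σ (O − E)² / E
  rough-coated: (210 − 207)² / 207 = 0.0435
  smooth-coated: (66 − 69)² / 69 = 0.1304
χ² = 0.0435 + 0.1304 = 0.1739 ≈ 0.174

0.174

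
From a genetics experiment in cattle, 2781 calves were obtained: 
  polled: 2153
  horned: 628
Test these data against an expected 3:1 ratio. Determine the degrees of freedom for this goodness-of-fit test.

1

A goodness-of-fit test with 2 phenotype classes has df = 2 − 1 = 1.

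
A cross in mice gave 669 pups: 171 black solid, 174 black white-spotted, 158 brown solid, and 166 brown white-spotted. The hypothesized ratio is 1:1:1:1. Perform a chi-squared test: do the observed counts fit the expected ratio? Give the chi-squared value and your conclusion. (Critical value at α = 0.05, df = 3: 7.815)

Under the 1:1:1:1 hypothesis (Σ ratio = 4, N = 669):
  black solid: 669 × 1/4 = 167.25
  black white-spotted: 669 × 1/4 = 167.25
  brown solid: 669 × 1/4 = 167.25
  brown white-spotted: 669 × 1/4 = 167.25
χ² = Σ (O − E)² / E
  black solid: (171 − 167.25)² / 167.25 = 0.0841
  black white-spotted: (174 − 167.25)² / 167.25 = 0.2724
  brown solid: (158 − 167.25)² / 167.25 = 0.5116
  brown white-spotted: (166 − 167.25)² / 167.25 = 0.0093
χ² = 0.0841 + 0.2724 + 0.5116 + 0.0093 = 0.8774 ≈ 0.877
Degrees of freedom = 4 − 1 = 3; critical value at α = 0.05 is 7.815.
Since 0.877 < 7.815, we fail to reject the null hypothesis — the data are consistent with the 1:1:1:1 ratio.

0.877; consistent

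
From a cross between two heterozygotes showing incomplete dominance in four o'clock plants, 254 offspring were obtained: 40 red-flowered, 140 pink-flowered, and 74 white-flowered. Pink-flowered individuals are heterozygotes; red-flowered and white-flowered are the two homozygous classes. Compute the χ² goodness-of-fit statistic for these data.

With incomplete dominance, a heterozygote × heterozygote cross gives a 1:2:1 phenotypic ratio.
The 1:2:1 ratio has 4 parts, so with N = 254 the expected counts are:
  red-flowered: 254 × 1/4 = 63.5
  pink-flowered: 254 × 2/4 = 127
  white-flowered: 254 × 1/4 = 63.5
χ² = Σ (O − E)² / E
  red-flowered: (40 − 63.5)² / 63.5 = 8.6969
  pink-flowered: (140 − 127)² / 127 = 1.3307
  white-flowered: (74 − 63.5)² / 63.5 = 1.7362
χ² = 8.6969 + 1.3307 + 1.7362 = 11.7638 ≈ 11.764

11.764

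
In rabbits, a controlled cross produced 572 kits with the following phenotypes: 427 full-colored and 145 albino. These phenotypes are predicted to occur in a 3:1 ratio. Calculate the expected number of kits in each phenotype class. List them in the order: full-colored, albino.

429, 143

The 3:1 ratio has 4 parts, so with N = 572 the expected counts are:
  full-colored: 572 × 3/4 = 429
  albino: 572 × 1/4 = 143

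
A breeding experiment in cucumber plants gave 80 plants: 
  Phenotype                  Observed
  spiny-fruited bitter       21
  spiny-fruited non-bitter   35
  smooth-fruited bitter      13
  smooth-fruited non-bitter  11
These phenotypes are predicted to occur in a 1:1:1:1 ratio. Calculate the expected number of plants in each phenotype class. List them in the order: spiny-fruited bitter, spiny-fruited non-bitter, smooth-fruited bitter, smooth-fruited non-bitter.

The 1:1:1:1 ratio has 4 parts, so with N = 80 the expected counts are:
  spiny-fruited bitter: 80 × 1/4 = 20
  spiny-fruited non-bitter: 80 × 1/4 = 20
  smooth-fruited bitter: 80 × 1/4 = 20
  smooth-fruited non-bitter: 80 × 1/4 = 20

20, 20, 20, 20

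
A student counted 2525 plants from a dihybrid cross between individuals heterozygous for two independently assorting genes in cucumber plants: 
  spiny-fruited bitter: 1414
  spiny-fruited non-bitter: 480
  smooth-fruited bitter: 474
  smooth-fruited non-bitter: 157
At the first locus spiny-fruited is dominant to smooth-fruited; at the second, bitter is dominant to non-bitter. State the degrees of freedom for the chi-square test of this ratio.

3

A dihybrid F₂ with independent assortment and complete dominance at both loci gives a 9:3:3:1 phenotypic ratio.
A goodness-of-fit test with 4 phenotype classes has df = 4 − 1 = 3.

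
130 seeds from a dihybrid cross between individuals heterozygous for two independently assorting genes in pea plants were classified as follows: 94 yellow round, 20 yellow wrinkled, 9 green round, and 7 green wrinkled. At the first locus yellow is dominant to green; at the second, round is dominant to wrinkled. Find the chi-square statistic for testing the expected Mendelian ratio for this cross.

A dihybrid F₂ with independent assortment and complete dominance at both loci gives a 9:3:3:1 phenotypic ratio.
The 9:3:3:1 ratio has 16 parts, so with N = 130 the expected counts are:
  yellow round: 130 × 9/16 = 73.125
  yellow wrinkled: 130 × 3/16 = 24.375
  green round: 130 × 3/16 = 24.375
  green wrinkled: 130 × 1/16 = 8.125
χ² = Σ (O − E)² / E
  yellow round: (94 − 73.125)² / 73.125 = 5.9592
  yellow wrinkled: (20 − 24.375)² / 24.375 = 0.7853
  green round: (9 − 24.375)² / 24.375 = 9.6981
  green wrinkled: (7 − 8.125)² / 8.125 = 0.1558
χ² = 5.9592 + 0.7853 + 9.6981 + 0.1558 = 16.5984 ≈ 16.598

16.598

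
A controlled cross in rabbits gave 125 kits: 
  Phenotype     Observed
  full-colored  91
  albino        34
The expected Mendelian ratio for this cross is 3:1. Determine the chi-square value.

The 3:1 ratio has 4 parts, so with N = 125 the expected counts are:
  full-colored: 125 × 3/4 = 93.75
  albino: 125 × 1/4 = 31.25
χ² = Σ (O − E)² / E
  full-colored: (91 − 93.75)² / 93.75 = 0.0807
  albino: (34 − 31.25)² / 31.25 = 0.2420
χ² = 0.0807 + 0.2420 = 0.3227 ≈ 0.323

0.323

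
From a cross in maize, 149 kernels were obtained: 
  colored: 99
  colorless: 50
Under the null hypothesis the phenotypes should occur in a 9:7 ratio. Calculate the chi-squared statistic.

Expected counts for N = 149 under a 9:7 ratio (total parts = 16):
  colored: 149 × 9/16 = 83.8125
  colorless: 149 × 7/16 = 65.1875
χ² = Σ (O − E)² / E
  colored: (99 − 83.8125)² / 83.8125 = 2.7521
  colorless: (50 − 65.1875)² / 65.1875 = 3.5384
χ² = 2.7521 + 3.5384 = 6.2905 ≈ 6.291

6.291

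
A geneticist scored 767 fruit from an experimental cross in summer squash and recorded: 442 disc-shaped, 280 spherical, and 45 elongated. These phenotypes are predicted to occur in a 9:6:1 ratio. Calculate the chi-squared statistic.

0.641

The 9:6:1 ratio has 16 parts, so with N = 767 the expected counts are:
  disc-shaped: 767 × 9/16 = 431.4375
  spherical: 767 × 6/16 = 287.625
  elongated: 767 × 1/16 = 47.9375
χ² = Σ (O − E)² / E
  disc-shaped: (442 − 431.4375)² / 431.4375 = 0.2586
  spherical: (280 − 287.625)² / 287.625 = 0.2021
  elongated: (45 − 47.9375)² / 47.9375 = 0.1800
χ² = 0.2586 + 0.2021 + 0.1800 = 0.6407 ≈ 0.641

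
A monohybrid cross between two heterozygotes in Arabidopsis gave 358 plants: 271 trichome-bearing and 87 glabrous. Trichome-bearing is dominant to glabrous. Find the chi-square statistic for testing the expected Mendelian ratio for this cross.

For a monohybrid cross between heterozygotes with complete dominance, the expected phenotypic ratio is 3:1.
Total ratio parts = 4. Expected numbers out of 358:
  trichome-bearing: 358 × 3/4 = 268.5
  glabrous: 358 × 1/4 = 89.5
χ² = Σ (O − E)² / E
  trichome-bearing: (271 − 268.5)² / 268.5 = 0.0233
  glabrous: (87 − 89.5)² / 89.5 = 0.0698
χ² = 0.0233 + 0.0698 = 0.0931 ≈ 0.093

0.093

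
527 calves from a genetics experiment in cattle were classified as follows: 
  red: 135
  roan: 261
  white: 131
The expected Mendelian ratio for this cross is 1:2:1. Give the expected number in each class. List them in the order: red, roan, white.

Expected counts for N = 527 under a 1:2:1 ratio (total parts = 4):
  red: 527 × 1/4 = 131.75
  roan: 527 × 2/4 = 263.5
  white: 527 × 1/4 = 131.75

131.75, 263.5, 131.75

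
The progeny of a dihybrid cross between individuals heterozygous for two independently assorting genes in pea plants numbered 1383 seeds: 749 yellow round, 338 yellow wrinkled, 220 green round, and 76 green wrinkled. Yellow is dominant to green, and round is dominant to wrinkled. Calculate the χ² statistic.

32.174

A dihybrid F₂ with independent assortment and complete dominance at both loci gives a 9:3:3:1 phenotypic ratio.
Total ratio parts = 16. Expected numbers out of 1383:
  yellow round: 1383 × 9/16 = 777.9375
  yellow wrinkled: 1383 × 3/16 = 259.3125
  green round: 1383 × 3/16 = 259.3125
  green wrinkled: 1383 × 1/16 = 86.4375
χ² = Σ (O − E)² / E
  yellow round: (749 − 777.9375)² / 777.9375 = 1.0764
  yellow wrinkled: (338 − 259.3125)² / 259.3125 = 23.8775
  green round: (220 − 259.3125)² / 259.3125 = 5.9599
  green wrinkled: (76 − 86.4375)² / 86.4375 = 1.2603
χ² = 1.0764 + 23.8775 + 5.9599 + 1.2603 = 32.1741 ≈ 32.174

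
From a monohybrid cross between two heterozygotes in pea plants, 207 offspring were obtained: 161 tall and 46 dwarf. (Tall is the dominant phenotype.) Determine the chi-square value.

0.852

For a monohybrid cross between heterozygotes with complete dominance, the expected phenotypic ratio is 3:1.
Under the 3:1 hypothesis (Σ ratio = 4, N = 207):
  tall: 207 × 3/4 = 155.25
  dwarf: 207 × 1/4 = 51.75
χ² = Σ (O − E)² / E
  tall: (161 − 155.25)² / 155.25 = 0.2130
  dwarf: (46 − 51.75)² / 51.75 = 0.6389
χ² = 0.2130 + 0.6389 = 0.8519 ≈ 0.852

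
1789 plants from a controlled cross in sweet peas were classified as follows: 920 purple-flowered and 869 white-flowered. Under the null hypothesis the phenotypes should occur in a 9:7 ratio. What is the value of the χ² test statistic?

16.921

Expected counts for N = 1789 under a 9:7 ratio (total parts = 16):
  purple-flowered: 1789 × 9/16 = 1006.3125
  white-flowered: 1789 × 7/16 = 782.6875
χ² = Σ (O − E)² / E
  purple-flowered: (920 − 1006.3125)² / 1006.3125 = 7.4031
  white-flowered: (869 − 782.6875)² / 782.6875 = 9.5183
χ² = 7.4031 + 9.5183 = 16.9214 ≈ 16.921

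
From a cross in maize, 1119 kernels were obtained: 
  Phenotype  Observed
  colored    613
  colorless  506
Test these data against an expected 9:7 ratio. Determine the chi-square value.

0.981

Expected counts for N = 1119 under a 9:7 ratio (total parts = 16):
  colored: 1119 × 9/16 = 629.4375
  colorless: 1119 × 7/16 = 489.5625
χ² = Σ (O − E)² / E
  colored: (613 − 629.4375)² / 629.4375 = 0.4293
  colorless: (506 − 489.5625)² / 489.5625 = 0.5519
χ² = 0.4293 + 0.5519 = 0.9812 ≈ 0.981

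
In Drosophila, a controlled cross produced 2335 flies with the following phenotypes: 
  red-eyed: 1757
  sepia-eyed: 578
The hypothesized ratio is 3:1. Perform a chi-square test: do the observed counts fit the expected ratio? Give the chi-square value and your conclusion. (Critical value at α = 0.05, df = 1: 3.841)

Total ratio parts = 4. Expected numbers out of 2335:
  red-eyed: 2335 × 3/4 = 1751.25
  sepia-eyed: 2335 × 1/4 = 583.75
χ² = Σ (O − E)² / E
  red-eyed: (1757 − 1751.25)² / 1751.25 = 0.0189
  sepia-eyed: (578 − 583.75)² / 583.75 = 0.0566
χ² = 0.0189 + 0.0566 = 0.0755 ≈ 0.076
Degrees of freedom = 2 − 1 = 1; critical value at α = 0.05 is 3.841.
Since 0.076 < 3.841, we fail to reject the null hypothesis — the data are consistent with the 3:1 ratio.

0.076; consistent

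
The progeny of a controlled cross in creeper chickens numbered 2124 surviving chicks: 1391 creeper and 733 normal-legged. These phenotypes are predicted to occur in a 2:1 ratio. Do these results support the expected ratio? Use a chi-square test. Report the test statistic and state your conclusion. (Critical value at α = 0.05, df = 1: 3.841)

1.324; consistent

The 2:1 ratio has 3 parts, so with N = 2124 the expected counts are:
  creeper: 2124 × 2/3 = 1416
  normal-legged: 2124 × 1/3 = 708
χ² = Σ (O − E)² / E
  creeper: (1391 − 1416)² / 1416 = 0.4414
  normal-legged: (733 − 708)² / 708 = 0.8828
χ² = 0.4414 + 0.8828 = 1.3242 ≈ 1.324
Degrees of freedom = 2 − 1 = 1; critical value at α = 0.05 is 3.841.
Since 1.324 < 3.841, we fail to reject the null hypothesis — the data are consistent with the 2:1 ratio.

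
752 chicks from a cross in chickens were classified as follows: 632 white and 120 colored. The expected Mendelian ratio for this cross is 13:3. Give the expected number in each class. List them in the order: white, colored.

611, 141

Total ratio parts = 16. Expected numbers out of 752:
  white: 752 × 13/16 = 611
  colored: 752 × 3/16 = 141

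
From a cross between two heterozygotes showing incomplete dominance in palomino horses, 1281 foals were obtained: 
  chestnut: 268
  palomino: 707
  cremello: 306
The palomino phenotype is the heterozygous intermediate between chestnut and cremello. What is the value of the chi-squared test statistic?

With incomplete dominance, a heterozygote × heterozygote cross gives a 1:2:1 phenotypic ratio.
Expected counts for N = 1281 under a 1:2:1 ratio (total parts = 4):
  chestnut: 1281 × 1/4 = 320.25
  palomino: 1281 × 2/4 = 640.5
  cremello: 1281 × 1/4 = 320.25
χ² = Σ (O − E)² / E
  chestnut: (268 − 320.25)² / 320.25 = 8.5248
  palomino: (707 − 640.5)² / 640.5 = 6.9044
  cremello: (306 − 320.25)² / 320.25 = 0.6341
χ² = 8.5248 + 6.9044 + 0.6341 = 16.0633 ≈ 16.063

16.063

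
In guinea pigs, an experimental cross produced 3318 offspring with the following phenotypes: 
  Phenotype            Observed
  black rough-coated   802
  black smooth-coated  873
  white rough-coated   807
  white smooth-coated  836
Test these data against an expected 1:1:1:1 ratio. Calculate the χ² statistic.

The 1:1:1:1 ratio has 4 parts, so with N = 3318 the expected counts are:
  black rough-coated: 3318 × 1/4 = 829.5
  black smooth-coated: 3318 × 1/4 = 829.5
  white rough-coated: 3318 × 1/4 = 829.5
  white smooth-coated: 3318 × 1/4 = 829.5
χ² = Σ (O − E)² / E
  black rough-coated: (802 − 829.5)² / 829.5 = 0.9117
  black smooth-coated: (873 − 829.5)² / 829.5 = 2.2812
  white rough-coated: (807 − 829.5)² / 829.5 = 0.6103
  white smooth-coated: (836 − 829.5)² / 829.5 = 0.0509
χ² = 0.9117 + 2.2812 + 0.6103 + 0.0509 = 3.8541 ≈ 3.854

3.854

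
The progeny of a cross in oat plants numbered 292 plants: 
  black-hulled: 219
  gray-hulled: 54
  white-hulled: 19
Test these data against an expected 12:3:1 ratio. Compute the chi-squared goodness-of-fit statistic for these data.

Expected counts for N = 292 under a 12:3:1 ratio (total parts = 16):
  black-hulled: 292 × 12/16 = 219
  gray-hulled: 292 × 3/16 = 54.75
  white-hulled: 292 × 1/16 = 18.25
χ² = Σ (O − E)² / E
  black-hulled: (219 − 219)² / 219 = 0.0000
  gray-hulled: (54 − 54.75)² / 54.75 = 0.0103
  white-hulled: (19 − 18.25)² / 18.25 = 0.0308
χ² = 0.0000 + 0.0103 + 0.0308 = 0.0411 ≈ 0.041

0.041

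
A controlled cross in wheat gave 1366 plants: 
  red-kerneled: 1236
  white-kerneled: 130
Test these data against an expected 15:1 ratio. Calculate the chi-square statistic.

24.880

The 15:1 ratio has 16 parts, so with N = 1366 the expected counts are:
  red-kerneled: 1366 × 15/16 = 1280.625
  white-kerneled: 1366 × 1/16 = 85.375
χ² = Σ (O − E)² / E
  red-kerneled: (1236 − 1280.625)² / 1280.625 = 1.5550
  white-kerneled: (130 − 85.375)² / 85.375 = 23.3252
χ² = 1.5550 + 23.3252 = 24.8802 ≈ 24.880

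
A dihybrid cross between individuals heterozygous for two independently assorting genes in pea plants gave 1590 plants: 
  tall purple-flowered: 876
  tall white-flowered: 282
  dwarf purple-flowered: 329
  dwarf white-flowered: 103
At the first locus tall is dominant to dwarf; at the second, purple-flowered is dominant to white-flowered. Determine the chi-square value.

A dihybrid F₂ with independent assortment and complete dominance at both loci gives a 9:3:3:1 phenotypic ratio.
Under the 9:3:3:1 hypothesis (Σ ratio = 16, N = 1590):
  tall purple-flowered: 1590 × 9/16 = 894.375
  tall white-flowered: 1590 × 3/16 = 298.125
  dwarf purple-flowered: 1590 × 3/16 = 298.125
  dwarf white-flowered: 1590 × 1/16 = 99.375
χ² = Σ (O − E)² / E
  tall purple-flowered: (876 − 894.375)² / 894.375 = 0.3775
  tall white-flowered: (282 − 298.125)² / 298.125 = 0.8722
  dwarf purple-flowered: (329 − 298.125)² / 298.125 = 3.1975
  dwarf white-flowered: (103 − 99.375)² / 99.375 = 0.1322
χ² = 0.3775 + 0.8722 + 3.1975 + 0.1322 = 4.5794 ≈ 4.579

4.579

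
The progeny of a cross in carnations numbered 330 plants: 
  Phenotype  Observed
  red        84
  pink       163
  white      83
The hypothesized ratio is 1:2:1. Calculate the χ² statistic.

Under the 1:2:1 hypothesis (Σ ratio = 4, N = 330):
  red: 330 × 1/4 = 82.5
  pink: 330 × 2/4 = 165
  white: 330 × 1/4 = 82.5
χ² = Σ (O − E)² / E
  red: (84 − 82.5)² / 82.5 = 0.0273
  pink: (163 − 165)² / 165 = 0.0242
  white: (83 − 82.5)² / 82.5 = 0.0030
χ² = 0.0273 + 0.0242 + 0.0030 = 0.0545 ≈ 0.055

0.055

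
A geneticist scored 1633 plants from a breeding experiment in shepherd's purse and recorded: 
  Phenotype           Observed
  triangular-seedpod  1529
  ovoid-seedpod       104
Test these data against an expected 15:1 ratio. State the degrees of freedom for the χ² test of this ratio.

A goodness-of-fit test with 2 phenotype classes has df = 2 − 1 = 1.

1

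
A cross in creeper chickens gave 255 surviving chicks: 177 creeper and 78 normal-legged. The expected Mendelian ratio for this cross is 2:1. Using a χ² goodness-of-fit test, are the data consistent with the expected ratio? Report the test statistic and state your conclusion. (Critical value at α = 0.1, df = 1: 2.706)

0.865; consistent

Expected counts for N = 255 under a 2:1 ratio (total parts = 3):
  creeper: 255 × 2/3 = 170
  normal-legged: 255 × 1/3 = 85
χ² = Σ (O − E)² / E
  creeper: (177 − 170)² / 170 = 0.2882
  normal-legged: (78 − 85)² / 85 = 0.5765
χ² = 0.2882 + 0.5765 = 0.8647 ≈ 0.865
Degrees of freedom = 2 − 1 = 1; critical value at α = 0.1 is 2.706.
Since 0.865 < 2.706, we fail to reject the null hypothesis — the data are consistent with the 2:1 ratio.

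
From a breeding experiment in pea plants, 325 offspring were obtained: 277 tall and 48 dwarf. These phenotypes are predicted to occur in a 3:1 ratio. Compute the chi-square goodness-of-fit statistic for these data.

Under the 3:1 hypothesis (Σ ratio = 4, N = 325):
  tall: 325 × 3/4 = 243.75
  dwarf: 325 × 1/4 = 81.25
χ² = Σ (O − E)² / E
  tall: (277 − 243.75)² / 243.75 = 4.5356
  dwarf: (48 − 81.25)² / 81.25 = 13.6069
χ² = 4.5356 + 13.6069 = 18.1425 ≈ 18.143

18.143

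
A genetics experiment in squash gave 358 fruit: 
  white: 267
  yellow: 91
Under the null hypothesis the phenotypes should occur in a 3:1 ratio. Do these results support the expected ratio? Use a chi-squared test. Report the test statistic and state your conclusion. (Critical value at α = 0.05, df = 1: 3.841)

0.034; consistent

Total ratio parts = 4. Expected numbers out of 358:
  white: 358 × 3/4 = 268.5
  yellow: 358 × 1/4 = 89.5
χ² = Σ (O − E)² / E
  white: (267 − 268.5)² / 268.5 = 0.0084
  yellow: (91 − 89.5)² / 89.5 = 0.0251
χ² = 0.0084 + 0.0251 = 0.0335 ≈ 0.034
Degrees of freedom = 2 − 1 = 1; critical value at α = 0.05 is 3.841.
Since 0.034 < 3.841, we fail to reject the null hypothesis — the data are consistent with the 3:1 ratio.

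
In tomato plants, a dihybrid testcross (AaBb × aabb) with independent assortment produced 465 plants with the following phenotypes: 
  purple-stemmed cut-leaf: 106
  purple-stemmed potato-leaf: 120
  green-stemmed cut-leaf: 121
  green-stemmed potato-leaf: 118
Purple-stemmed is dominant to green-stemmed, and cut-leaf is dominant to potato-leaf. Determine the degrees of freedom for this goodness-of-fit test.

A dihybrid testcross with independent assortment gives a 1:1:1:1 ratio.
A goodness-of-fit test with 4 phenotype classes has df = 4 − 1 = 3.

3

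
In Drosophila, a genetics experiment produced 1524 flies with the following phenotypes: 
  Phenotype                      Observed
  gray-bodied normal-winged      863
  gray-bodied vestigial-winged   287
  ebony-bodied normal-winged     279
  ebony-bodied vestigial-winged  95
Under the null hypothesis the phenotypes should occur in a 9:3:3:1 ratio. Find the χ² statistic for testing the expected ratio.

0.204

Under the 9:3:3:1 hypothesis (Σ ratio = 16, N = 1524):
  gray-bodied normal-winged: 1524 × 9/16 = 857.25
  gray-bodied vestigial-winged: 1524 × 3/16 = 285.75
  ebony-bodied normal-winged: 1524 × 3/16 = 285.75
  ebony-bodied vestigial-winged: 1524 × 1/16 = 95.25
χ² = Σ (O − E)² / E
  gray-bodied normal-winged: (863 − 857.25)² / 857.25 = 0.0386
  gray-bodied vestigial-winged: (287 − 285.75)² / 285.75 = 0.0055
  ebony-bodied normal-winged: (279 − 285.75)² / 285.75 = 0.1594
  ebony-bodied vestigial-winged: (95 − 95.25)² / 95.25 = 0.0007
χ² = 0.0386 + 0.0055 + 0.1594 + 0.0007 = 0.2042 ≈ 0.204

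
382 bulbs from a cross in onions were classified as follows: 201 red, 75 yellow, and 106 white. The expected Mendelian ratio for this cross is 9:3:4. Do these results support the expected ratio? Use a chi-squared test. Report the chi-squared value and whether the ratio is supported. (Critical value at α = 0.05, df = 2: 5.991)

2.209; consistent

Total ratio parts = 16. Expected numbers out of 382:
  red: 382 × 9/16 = 214.875
  yellow: 382 × 3/16 = 71.625
  white: 382 × 4/16 = 95.5
χ² = Σ (O − E)² / E
  red: (201 − 214.875)² / 214.875 = 0.8959
  yellow: (75 − 71.625)² / 71.625 = 0.1590
  white: (106 − 95.5)² / 95.5 = 1.1545
χ² = 0.8959 + 0.1590 + 1.1545 = 2.2094 ≈ 2.209
Degrees of freedom = 3 − 1 = 2; critical value at α = 0.05 is 5.991.
Since 2.209 < 5.991, we fail to reject the null hypothesis — the data are consistent with the 9:3:4 ratio.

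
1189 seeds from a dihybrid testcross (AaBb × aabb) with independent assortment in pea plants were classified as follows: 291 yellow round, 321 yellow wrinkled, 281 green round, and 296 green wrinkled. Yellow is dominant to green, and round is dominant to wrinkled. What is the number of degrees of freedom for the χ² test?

3

A dihybrid testcross with independent assortment gives a 1:1:1:1 ratio.
A goodness-of-fit test with 4 phenotype classes has df = 4 − 1 = 3.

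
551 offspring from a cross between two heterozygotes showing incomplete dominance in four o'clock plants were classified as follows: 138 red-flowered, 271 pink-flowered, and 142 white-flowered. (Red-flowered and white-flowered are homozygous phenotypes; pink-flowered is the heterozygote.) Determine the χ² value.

With incomplete dominance, a heterozygote × heterozygote cross gives a 1:2:1 phenotypic ratio.
Expected counts for N = 551 under a 1:2:1 ratio (total parts = 4):
  red-flowered: 551 × 1/4 = 137.75
  pink-flowered: 551 × 2/4 = 275.5
  white-flowered: 551 × 1/4 = 137.75
χ² = Σ (O − E)² / E
  red-flowered: (138 − 137.75)² / 137.75 = 0.0005
  pink-flowered: (271 − 275.5)² / 275.5 = 0.0735
  white-flowered: (142 − 137.75)² / 137.75 = 0.1311
χ² = 0.0005 + 0.0735 + 0.1311 = 0.2051 ≈ 0.205

0.205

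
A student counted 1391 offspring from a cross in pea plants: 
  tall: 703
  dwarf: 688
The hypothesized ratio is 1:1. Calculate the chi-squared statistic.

0.162

The 1:1 ratio has 2 parts, so with N = 1391 the expected counts are:
  tall: 1391 × 1/2 = 695.5
  dwarf: 1391 × 1/2 = 695.5
χ² = Σ (O − E)² / E
  tall: (703 − 695.5)² / 695.5 = 0.0809
  dwarf: (688 − 695.5)² / 695.5 = 0.0809
χ² = 0.0809 + 0.0809 = 0.1618 ≈ 0.162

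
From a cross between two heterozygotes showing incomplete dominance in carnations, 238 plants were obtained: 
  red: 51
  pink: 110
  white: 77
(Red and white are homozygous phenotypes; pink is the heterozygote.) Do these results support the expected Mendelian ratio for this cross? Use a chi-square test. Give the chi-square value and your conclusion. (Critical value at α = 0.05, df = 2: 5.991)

7.042; not consistent

With incomplete dominance, a heterozygote × heterozygote cross gives a 1:2:1 phenotypic ratio.
Total ratio parts = 4. Expected numbers out of 238:
  red: 238 × 1/4 = 59.5
  pink: 238 × 2/4 = 119
  white: 238 × 1/4 = 59.5
χ² = Σ (O − E)² / E
  red: (51 − 59.5)² / 59.5 = 1.2143
  pink: (110 − 119)² / 119 = 0.6807
  white: (77 − 59.5)² / 59.5 = 5.1471
χ² = 1.2143 + 0.6807 + 5.1471 = 7.0421 ≈ 7.042
Degrees of freedom = 3 − 1 = 2; critical value at α = 0.05 is 5.991.
Since 7.042 > 5.991, we reject the null hypothesis — the data do not fit the 1:2:1 ratio.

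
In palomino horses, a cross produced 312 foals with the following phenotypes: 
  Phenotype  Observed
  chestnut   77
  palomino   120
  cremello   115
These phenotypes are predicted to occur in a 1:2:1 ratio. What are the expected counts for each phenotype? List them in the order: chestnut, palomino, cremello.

Expected counts for N = 312 under a 1:2:1 ratio (total parts = 4):
  chestnut: 312 × 1/4 = 78
  palomino: 312 × 2/4 = 156
  cremello: 312 × 1/4 = 78

78, 156, 78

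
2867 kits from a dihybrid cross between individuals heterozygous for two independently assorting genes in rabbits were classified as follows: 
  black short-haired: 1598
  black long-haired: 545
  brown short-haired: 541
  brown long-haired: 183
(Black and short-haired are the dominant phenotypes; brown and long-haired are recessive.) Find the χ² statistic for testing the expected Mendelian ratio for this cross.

0.340

A dihybrid F₂ with independent assortment and complete dominance at both loci gives a 9:3:3:1 phenotypic ratio.
Expected counts for N = 2867 under a 9:3:3:1 ratio (total parts = 16):
  black short-haired: 2867 × 9/16 = 1612.6875
  black long-haired: 2867 × 3/16 = 537.5625
  brown short-haired: 2867 × 3/16 = 537.5625
  brown long-haired: 2867 × 1/16 = 179.1875
χ² = Σ (O − E)² / E
  black short-haired: (1598 − 1612.6875)² / 1612.6875 = 0.1338
  black long-haired: (545 − 537.5625)² / 537.5625 = 0.1029
  brown short-haired: (541 − 537.5625)² / 537.5625 = 0.0220
  brown long-haired: (183 − 179.1875)² / 179.1875 = 0.0811
χ² = 0.1338 + 0.1029 + 0.0220 + 0.0811 = 0.3398 ≈ 0.340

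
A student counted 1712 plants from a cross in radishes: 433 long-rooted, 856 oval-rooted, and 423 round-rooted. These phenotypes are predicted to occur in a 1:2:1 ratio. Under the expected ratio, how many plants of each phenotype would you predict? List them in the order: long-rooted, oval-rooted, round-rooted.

Total ratio parts = 4. Expected numbers out of 1712:
  long-rooted: 1712 × 1/4 = 428
  oval-rooted: 1712 × 2/4 = 856
  round-rooted: 1712 × 1/4 = 428

428, 856, 428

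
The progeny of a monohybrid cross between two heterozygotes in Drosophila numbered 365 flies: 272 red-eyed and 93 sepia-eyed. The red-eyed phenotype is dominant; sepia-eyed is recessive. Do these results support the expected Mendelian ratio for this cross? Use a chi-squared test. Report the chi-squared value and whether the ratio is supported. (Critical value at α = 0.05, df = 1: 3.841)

0.045; consistent

For a monohybrid cross between heterozygotes with complete dominance, the expected phenotypic ratio is 3:1.
Under the 3:1 hypothesis (Σ ratio = 4, N = 365):
  red-eyed: 365 × 3/4 = 273.75
  sepia-eyed: 365 × 1/4 = 91.25
χ² = Σ (O − E)² / E
  red-eyed: (272 − 273.75)² / 273.75 = 0.0112
  sepia-eyed: (93 − 91.25)² / 91.25 = 0.0336
χ² = 0.0112 + 0.0336 = 0.0448 ≈ 0.045
Degrees of freedom = 2 − 1 = 1; critical value at α = 0.05 is 3.841.
Since 0.045 < 3.841, we fail to reject the null hypothesis — the data are consistent with the 3:1 ratio.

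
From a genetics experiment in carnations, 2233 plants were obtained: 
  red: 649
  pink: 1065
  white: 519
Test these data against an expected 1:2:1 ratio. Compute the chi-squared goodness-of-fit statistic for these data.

19.888

Total ratio parts = 4. Expected numbers out of 2233:
  red: 2233 × 1/4 = 558.25
  pink: 2233 × 2/4 = 1116.5
  white: 2233 × 1/4 = 558.25
χ² = Σ (O − E)² / E
  red: (649 − 558.25)² / 558.25 = 14.7525
  pink: (1065 − 1116.5)² / 1116.5 = 2.3755
  white: (519 − 558.25)² / 558.25 = 2.7596
χ² = 14.7525 + 2.3755 + 2.7596 = 19.8876 ≈ 19.888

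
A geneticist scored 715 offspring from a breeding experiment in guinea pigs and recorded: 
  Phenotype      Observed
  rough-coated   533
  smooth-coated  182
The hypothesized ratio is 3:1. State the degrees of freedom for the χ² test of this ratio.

1

A goodness-of-fit test with 2 phenotype classes has df = 2 − 1 = 1.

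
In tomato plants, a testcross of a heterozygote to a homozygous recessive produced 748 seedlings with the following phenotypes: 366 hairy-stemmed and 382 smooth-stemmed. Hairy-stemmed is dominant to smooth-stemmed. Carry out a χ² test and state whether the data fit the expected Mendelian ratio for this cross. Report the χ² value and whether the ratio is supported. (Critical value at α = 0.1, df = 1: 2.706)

A testcross of a heterozygote (Aa × aa) gives a 1:1 phenotypic ratio.
Expected counts for N = 748 under a 1:1 ratio (total parts = 2):
  hairy-stemmed: 748 × 1/2 = 374
  smooth-stemmed: 748 × 1/2 = 374
χ² = Σ (O − E)² / E
  hairy-stemmed: (366 − 374)² / 374 = 0.1711
  smooth-stemmed: (382 − 374)² / 374 = 0.1711
χ² = 0.1711 + 0.1711 = 0.3422 ≈ 0.342
Degrees of freedom = 2 − 1 = 1; critical value at α = 0.1 is 2.706.
Since 0.342 < 2.706, we fail to reject the null hypothesis — the data are consistent with the 1:1 ratio.

0.342; consistent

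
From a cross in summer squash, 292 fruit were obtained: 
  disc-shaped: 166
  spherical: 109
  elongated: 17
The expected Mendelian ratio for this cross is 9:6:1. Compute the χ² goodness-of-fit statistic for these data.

Expected counts for N = 292 under a 9:6:1 ratio (total parts = 16):
  disc-shaped: 292 × 9/16 = 164.25
  spherical: 292 × 6/16 = 109.5
  elongated: 292 × 1/16 = 18.25
χ² = Σ (O − E)² / E
  disc-shaped: (166 − 164.25)² / 164.25 = 0.0186
  spherical: (109 − 109.5)² / 109.5 = 0.0023
  elongated: (17 − 18.25)² / 18.25 = 0.0856
χ² = 0.0186 + 0.0023 + 0.0856 = 0.1065 ≈ 0.107

0.107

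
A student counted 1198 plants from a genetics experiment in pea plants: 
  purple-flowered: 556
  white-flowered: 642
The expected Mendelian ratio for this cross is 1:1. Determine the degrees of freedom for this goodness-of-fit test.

1

A goodness-of-fit test with 2 phenotype classes has df = 2 − 1 = 1.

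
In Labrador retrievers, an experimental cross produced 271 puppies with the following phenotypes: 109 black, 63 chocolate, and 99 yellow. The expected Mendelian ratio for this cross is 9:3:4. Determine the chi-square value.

29.715

The 9:3:4 ratio has 16 parts, so with N = 271 the expected counts are:
  black: 271 × 9/16 = 152.4375
  chocolate: 271 × 3/16 = 50.8125
  yellow: 271 × 4/16 = 67.75
χ² = Σ (O − E)² / E
  black: (109 − 152.4375)² / 152.4375 = 12.3776
  chocolate: (63 − 50.8125)² / 50.8125 = 2.9232
  yellow: (99 − 67.75)² / 67.75 = 14.4142
χ² = 12.3776 + 2.9232 + 14.4142 = 29.715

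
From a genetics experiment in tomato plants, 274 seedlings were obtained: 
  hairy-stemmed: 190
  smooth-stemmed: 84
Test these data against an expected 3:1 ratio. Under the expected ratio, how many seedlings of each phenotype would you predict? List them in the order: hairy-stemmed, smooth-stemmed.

Expected counts for N = 274 under a 3:1 ratio (total parts = 4):
  hairy-stemmed: 274 × 3/4 = 205.5
  smooth-stemmed: 274 × 1/4 = 68.5

205.5, 68.5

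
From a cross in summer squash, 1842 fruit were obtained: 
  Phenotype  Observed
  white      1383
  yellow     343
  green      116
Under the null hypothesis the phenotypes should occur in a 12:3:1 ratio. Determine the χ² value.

Under the 12:3:1 hypothesis (Σ ratio = 16, N = 1842):
  white: 1842 × 12/16 = 1381.5
  yellow: 1842 × 3/16 = 345.375
  green: 1842 × 1/16 = 115.125
χ² = Σ (O − E)² / E
  white: (1383 − 1381.5)² / 1381.5 = 0.0016
  yellow: (343 − 345.375)² / 345.375 = 0.0163
  green: (116 − 115.125)² / 115.125 = 0.0067
χ² = 0.0016 + 0.0163 + 0.0067 = 0.0246 ≈ 0.025

0.025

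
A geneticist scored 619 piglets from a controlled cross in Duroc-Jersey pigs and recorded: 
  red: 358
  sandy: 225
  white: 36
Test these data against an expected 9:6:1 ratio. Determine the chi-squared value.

Total ratio parts = 16. Expected numbers out of 619:
  red: 619 × 9/16 = 348.1875
  sandy: 619 × 6/16 = 232.125
  white: 619 × 1/16 = 38.6875
χ² = Σ (O − E)² / E
  red: (358 − 348.1875)² / 348.1875 = 0.2765
  sandy: (225 − 232.125)² / 232.125 = 0.2187
  white: (36 − 38.6875)² / 38.6875 = 0.1867
χ² = 0.2765 + 0.2187 + 0.1867 = 0.6819 ≈ 0.682

0.682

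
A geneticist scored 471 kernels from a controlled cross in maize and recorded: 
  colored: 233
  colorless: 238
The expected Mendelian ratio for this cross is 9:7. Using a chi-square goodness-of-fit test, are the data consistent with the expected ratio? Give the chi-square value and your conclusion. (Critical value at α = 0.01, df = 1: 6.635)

The 9:7 ratio has 16 parts, so with N = 471 the expected counts are:
  colored: 471 × 9/16 = 264.9375
  colorless: 471 × 7/16 = 206.0625
χ² = Σ (O − E)² / E
  colored: (233 − 264.9375)² / 264.9375 = 3.8500
  colorless: (238 − 206.0625)² / 206.0625 = 4.9500
χ² = 3.8500 + 4.9500 = 8.800
Degrees of freedom = 2 − 1 = 1; critical value at α = 0.01 is 6.635.
Since 8.800 > 6.635, we reject the null hypothesis — the data do not fit the 9:7 ratio.

8.800; not consistent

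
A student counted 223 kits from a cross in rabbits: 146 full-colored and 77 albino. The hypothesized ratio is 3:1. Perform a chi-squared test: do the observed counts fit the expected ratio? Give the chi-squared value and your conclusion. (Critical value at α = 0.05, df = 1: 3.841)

Expected counts for N = 223 under a 3:1 ratio (total parts = 4):
  full-colored: 223 × 3/4 = 167.25
  albino: 223 × 1/4 = 55.75
χ² = Σ (O − E)² / E
  full-colored: (146 − 167.25)² / 167.25 = 2.6999
  albino: (77 − 55.75)² / 55.75 = 8.0998
χ² = 2.6999 + 8.0998 = 10.7997 ≈ 10.800
Degrees of freedom = 2 − 1 = 1; critical value at α = 0.05 is 3.841.
Since 10.800 > 3.841, we reject the null hypothesis — the data do not fit the 3:1 ratio.

10.800; not consistent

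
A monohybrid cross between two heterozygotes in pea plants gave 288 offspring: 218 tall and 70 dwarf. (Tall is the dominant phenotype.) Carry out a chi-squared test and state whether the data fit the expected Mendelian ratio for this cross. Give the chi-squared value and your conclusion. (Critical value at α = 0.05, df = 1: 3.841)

0.074; consistent

For a monohybrid cross between heterozygotes with complete dominance, the expected phenotypic ratio is 3:1.
Expected counts for N = 288 under a 3:1 ratio (total parts = 4):
  tall: 288 × 3/4 = 216
  dwarf: 288 × 1/4 = 72
χ² = Σ (O − E)² / E
  tall: (218 − 216)² / 216 = 0.0185
  dwarf: (70 − 72)² / 72 = 0.0556
χ² = 0.0185 + 0.0556 = 0.0741 ≈ 0.074
Degrees of freedom = 2 − 1 = 1; critical value at α = 0.05 is 3.841.
Since 0.074 < 3.841, we fail to reject the null hypothesis — the data are consistent with the 3:1 ratio.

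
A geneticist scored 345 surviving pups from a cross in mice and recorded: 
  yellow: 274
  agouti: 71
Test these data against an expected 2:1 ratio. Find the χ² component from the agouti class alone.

The 2:1 ratio has 3 parts, so with N = 345 the expected counts are:
  yellow: 345 × 2/3 = 230
  agouti: 345 × 1/3 = 115
Contribution of agouti: (71 − 115)² / 115 = 16.8348

16.835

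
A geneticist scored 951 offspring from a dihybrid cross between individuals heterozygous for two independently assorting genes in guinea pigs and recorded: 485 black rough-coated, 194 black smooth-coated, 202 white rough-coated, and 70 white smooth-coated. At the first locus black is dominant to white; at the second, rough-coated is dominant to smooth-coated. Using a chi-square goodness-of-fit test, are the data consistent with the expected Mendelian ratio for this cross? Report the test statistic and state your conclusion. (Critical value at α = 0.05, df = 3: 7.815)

A dihybrid F₂ with independent assortment and complete dominance at both loci gives a 9:3:3:1 phenotypic ratio.
The 9:3:3:1 ratio has 16 parts, so with N = 951 the expected counts are:
  black rough-coated: 951 × 9/16 = 534.9375
  black smooth-coated: 951 × 3/16 = 178.3125
  white rough-coated: 951 × 3/16 = 178.3125
  white smooth-coated: 951 × 1/16 = 59.4375
χ² = Σ (O − E)² / E
  black rough-coated: (485 − 534.9375)² / 534.9375 = 4.6618
  black smooth-coated: (194 − 178.3125)² / 178.3125 = 1.3801
  white rough-coated: (202 − 178.3125)² / 178.3125 = 3.1467
  white smooth-coated: (70 − 59.4375)² / 59.4375 = 1.8770
χ² = 4.6618 + 1.3801 + 3.1467 + 1.8770 = 11.0656 ≈ 11.066
Degrees of freedom = 4 − 1 = 3; critical value at α = 0.05 is 7.815.
Since 11.066 > 7.815, we reject the null hypothesis — the data do not fit the 9:3:3:1 ratio.

11.066; not consistent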